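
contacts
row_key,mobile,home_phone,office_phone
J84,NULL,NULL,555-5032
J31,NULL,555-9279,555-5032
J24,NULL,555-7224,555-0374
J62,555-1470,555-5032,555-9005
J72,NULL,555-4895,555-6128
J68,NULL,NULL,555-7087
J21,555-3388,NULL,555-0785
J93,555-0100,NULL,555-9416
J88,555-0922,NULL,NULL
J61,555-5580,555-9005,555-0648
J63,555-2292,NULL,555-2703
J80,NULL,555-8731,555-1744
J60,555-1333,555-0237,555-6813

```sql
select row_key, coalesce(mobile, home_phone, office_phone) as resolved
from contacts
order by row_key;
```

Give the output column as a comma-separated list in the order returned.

row_key=J21: mobile=555-3388 → 555-3388
row_key=J24: mobile=NULL, home_phone=555-7224 → 555-7224
row_key=J31: mobile=NULL, home_phone=555-9279 → 555-9279
row_key=J60: mobile=555-1333 → 555-1333
row_key=J61: mobile=555-5580 → 555-5580
row_key=J62: mobile=555-1470 → 555-1470
row_key=J63: mobile=555-2292 → 555-2292
row_key=J68: mobile=NULL, home_phone=NULL, office_phone=555-7087 → 555-7087
row_key=J72: mobile=NULL, home_phone=555-4895 → 555-4895
row_key=J80: mobile=NULL, home_phone=555-8731 → 555-8731
row_key=J84: mobile=NULL, home_phone=NULL, office_phone=555-5032 → 555-5032
row_key=J88: mobile=555-0922 → 555-0922
row_key=J93: mobile=555-0100 → 555-0100

555-3388, 555-7224, 555-9279, 555-1333, 555-5580, 555-1470, 555-2292, 555-7087, 555-4895, 555-8731, 555-5032, 555-0922, 555-0100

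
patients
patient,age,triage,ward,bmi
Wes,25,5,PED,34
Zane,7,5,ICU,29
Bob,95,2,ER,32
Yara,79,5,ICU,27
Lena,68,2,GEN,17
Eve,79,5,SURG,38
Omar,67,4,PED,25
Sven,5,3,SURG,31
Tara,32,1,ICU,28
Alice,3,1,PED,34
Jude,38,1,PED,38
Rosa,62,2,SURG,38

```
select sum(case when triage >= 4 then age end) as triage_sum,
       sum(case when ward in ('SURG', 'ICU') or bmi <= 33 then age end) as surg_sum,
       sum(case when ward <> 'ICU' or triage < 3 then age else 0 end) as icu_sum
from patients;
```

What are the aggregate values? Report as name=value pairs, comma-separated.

triage_sum=257, surg_sum=494, icu_sum=474

[triage_sum: triage >= 4]
patient=Wes: ✓ → 25
patient=Zane: ✓ → 7
patient=Bob: ✗
patient=Yara: ✓ → 79
patient=Lena: ✗
patient=Eve: ✓ → 79
patient=Omar: ✓ → 67
patient=Sven: ✗
patient=Tara: ✗
patient=Alice: ✗
patient=Jude: ✗
patient=Rosa: ✗
triage_sum = 25 + 7 + 79 + 79 + 67 = 257
—
[surg_sum: ward in ('SURG', 'ICU') or bmi <= 33]
patient=Wes: ✗
patient=Zane: ✓ → 7
patient=Bob: ✓ → 95
patient=Yara: ✓ → 79
patient=Lena: ✓ → 68
patient=Eve: ✓ → 79
patient=Omar: ✓ → 67
patient=Sven: ✓ → 5
patient=Tara: ✓ → 32
patient=Alice: ✗
patient=Jude: ✗
patient=Rosa: ✓ → 62
surg_sum = 7 + 95 + 79 + 68 + 79 + 67 + 5 + 32 + 62 = 494
—
[icu_sum: ward <> 'ICU' or triage < 3]
patient=Wes: ✓ → 25
patient=Zane: ✗
patient=Bob: ✓ → 95
patient=Yara: ✗
patient=Lena: ✓ → 68
patient=Eve: ✓ → 79
patient=Omar: ✓ → 67
patient=Sven: ✓ → 5
patient=Tara: ✓ → 32
patient=Alice: ✓ → 3
patient=Jude: ✓ → 38
patient=Rosa: ✓ → 62
icu_sum = 25 + 95 + 68 + 79 + 67 + 5 + 32 + 3 + 38 + 62 = 474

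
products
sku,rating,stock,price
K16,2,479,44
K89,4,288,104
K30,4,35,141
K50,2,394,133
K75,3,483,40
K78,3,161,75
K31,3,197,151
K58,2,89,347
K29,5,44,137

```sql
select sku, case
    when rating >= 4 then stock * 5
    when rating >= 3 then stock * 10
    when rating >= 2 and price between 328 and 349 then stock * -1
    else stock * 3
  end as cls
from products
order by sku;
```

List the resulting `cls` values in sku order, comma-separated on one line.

sku=K16: ELSE → 1437
sku=K29: rating >= 4 → 220
sku=K30: rating >= 4 → 175
sku=K31: rating >= 3 → 1970
sku=K50: ELSE → 1182
sku=K58: rating >= 2 and price between 328 and 349 → -89
sku=K75: rating >= 3 → 4830
sku=K78: rating >= 3 → 1610
sku=K89: rating >= 4 → 1440

1437, 220, 175, 1970, 1182, -89, 4830, 1610, 1440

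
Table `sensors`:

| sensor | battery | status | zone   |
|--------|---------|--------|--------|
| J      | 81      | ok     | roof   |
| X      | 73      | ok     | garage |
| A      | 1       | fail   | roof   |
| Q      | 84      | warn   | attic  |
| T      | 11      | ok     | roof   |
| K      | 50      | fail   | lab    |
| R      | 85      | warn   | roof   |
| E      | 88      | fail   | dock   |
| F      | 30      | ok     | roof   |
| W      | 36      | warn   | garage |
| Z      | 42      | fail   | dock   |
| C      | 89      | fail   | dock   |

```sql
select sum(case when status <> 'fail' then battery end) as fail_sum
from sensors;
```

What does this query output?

400

sensor=J: ✓ → 81
sensor=X: ✓ → 73
sensor=A: ✗
sensor=Q: ✓ → 84
sensor=T: ✓ → 11
sensor=K: ✗
sensor=R: ✓ → 85
sensor=E: ✗
sensor=F: ✓ → 30
sensor=W: ✓ → 36
sensor=Z: ✗
sensor=C: ✗
fail_sum = 81 + 73 + 84 + 11 + 85 + 30 + 36 = 400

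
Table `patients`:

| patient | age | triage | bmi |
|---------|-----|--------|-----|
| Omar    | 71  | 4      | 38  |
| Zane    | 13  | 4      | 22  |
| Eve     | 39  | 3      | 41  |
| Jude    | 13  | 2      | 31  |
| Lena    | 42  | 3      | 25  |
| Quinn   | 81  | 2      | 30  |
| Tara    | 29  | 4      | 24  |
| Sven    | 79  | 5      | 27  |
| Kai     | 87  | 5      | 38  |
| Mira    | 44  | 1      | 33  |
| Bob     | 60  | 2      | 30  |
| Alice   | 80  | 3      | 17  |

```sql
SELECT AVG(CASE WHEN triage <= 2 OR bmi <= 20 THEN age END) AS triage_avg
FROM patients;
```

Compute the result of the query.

55.6

patient=Omar: ✗
patient=Zane: ✗
patient=Eve: ✗
patient=Jude: ✓ → 13
patient=Lena: ✗
patient=Quinn: ✓ → 81
patient=Tara: ✗
patient=Sven: ✗
patient=Kai: ✗
patient=Mira: ✓ → 44
patient=Bob: ✓ → 60
patient=Alice: ✓ → 80
triage_avg = (13 + 81 + 44 + 60 + 80) / 5 = 55.6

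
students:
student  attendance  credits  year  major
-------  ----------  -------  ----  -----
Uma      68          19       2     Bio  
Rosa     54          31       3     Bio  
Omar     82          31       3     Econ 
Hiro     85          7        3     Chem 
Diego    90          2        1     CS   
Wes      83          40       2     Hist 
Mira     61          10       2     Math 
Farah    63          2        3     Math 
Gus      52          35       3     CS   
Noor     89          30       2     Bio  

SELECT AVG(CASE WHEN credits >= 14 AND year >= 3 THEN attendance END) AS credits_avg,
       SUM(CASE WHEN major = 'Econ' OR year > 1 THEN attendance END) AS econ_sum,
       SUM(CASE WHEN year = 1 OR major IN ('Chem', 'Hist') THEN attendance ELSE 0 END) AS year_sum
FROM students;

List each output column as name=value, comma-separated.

[credits_avg: credits >= 14 AND year >= 3]
student=Uma: ✗
student=Rosa: ✓ → 54
student=Omar: ✓ → 82
student=Hiro: ✗
student=Diego: ✗
student=Wes: ✗
student=Mira: ✗
student=Farah: ✗
student=Gus: ✓ → 52
student=Noor: ✗
credits_avg = (54 + 82 + 52) / 3 = 62.6666666667
—
[econ_sum: major = 'Econ' OR year > 1]
student=Uma: ✓ → 68
student=Rosa: ✓ → 54
student=Omar: ✓ → 82
student=Hiro: ✓ → 85
student=Diego: ✗
student=Wes: ✓ → 83
student=Mira: ✓ → 61
student=Farah: ✓ → 63
student=Gus: ✓ → 52
student=Noor: ✓ → 89
econ_sum = 68 + 54 + 82 + 85 + 83 + 61 + 63 + 52 + 89 = 637
—
[year_sum: year = 1 OR major IN ('Chem', 'Hist')]
student=Uma: ✗
student=Rosa: ✗
student=Omar: ✗
student=Hiro: ✓ → 85
student=Diego: ✓ → 90
student=Wes: ✓ → 83
student=Mira: ✗
student=Farah: ✗
student=Gus: ✗
student=Noor: ✗
year_sum = 85 + 90 + 83 = 258

credits_avg=62.6666666667, econ_sum=637, year_sum=258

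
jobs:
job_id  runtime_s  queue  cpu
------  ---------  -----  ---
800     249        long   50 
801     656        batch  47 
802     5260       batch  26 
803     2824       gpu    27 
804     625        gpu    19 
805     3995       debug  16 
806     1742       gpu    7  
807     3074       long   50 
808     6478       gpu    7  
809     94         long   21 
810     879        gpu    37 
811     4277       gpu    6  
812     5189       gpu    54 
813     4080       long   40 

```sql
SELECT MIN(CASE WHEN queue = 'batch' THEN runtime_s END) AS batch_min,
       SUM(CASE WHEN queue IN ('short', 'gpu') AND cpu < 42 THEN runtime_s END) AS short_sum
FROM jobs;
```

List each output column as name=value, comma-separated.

batch_min=656, short_sum=16825

[batch_min: queue = 'batch']
job_id=800: ✗
job_id=801: ✓ → 656
job_id=802: ✓ → 5260
job_id=803: ✗
job_id=804: ✗
job_id=805: ✗
job_id=806: ✗
job_id=807: ✗
job_id=808: ✗
job_id=809: ✗
job_id=810: ✗
job_id=811: ✗
job_id=812: ✗
job_id=813: ✗
batch_min = MIN(656, 5260) = 656
—
[short_sum: queue IN ('short', 'gpu') AND cpu < 42]
job_id=800: ✗
job_id=801: ✗
job_id=802: ✗
job_id=803: ✓ → 2824
job_id=804: ✓ → 625
job_id=805: ✗
job_id=806: ✓ → 1742
job_id=807: ✗
job_id=808: ✓ → 6478
job_id=809: ✗
job_id=810: ✓ → 879
job_id=811: ✓ → 4277
job_id=812: ✗
job_id=813: ✗
short_sum = 2824 + 625 + 1742 + 6478 + 879 + 4277 = 16825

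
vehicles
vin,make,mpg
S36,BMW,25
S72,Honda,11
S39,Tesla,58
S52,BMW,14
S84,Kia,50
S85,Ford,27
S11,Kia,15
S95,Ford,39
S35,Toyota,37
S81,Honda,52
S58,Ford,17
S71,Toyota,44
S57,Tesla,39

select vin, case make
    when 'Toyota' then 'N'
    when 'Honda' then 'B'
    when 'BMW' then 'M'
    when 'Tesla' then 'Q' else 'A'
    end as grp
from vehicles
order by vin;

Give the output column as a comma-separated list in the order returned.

vin=S11: ELSE → A
vin=S35: make='Toyota' → N
vin=S36: make='BMW' → M
vin=S39: make='Tesla' → Q
vin=S52: make='BMW' → M
vin=S57: make='Tesla' → Q
vin=S58: ELSE → A
vin=S71: make='Toyota' → N
vin=S72: make='Honda' → B
vin=S81: make='Honda' → B
vin=S84: ELSE → A
vin=S85: ELSE → A
vin=S95: ELSE → A

A, N, M, Q, M, Q, A, N, B, B, A, A, A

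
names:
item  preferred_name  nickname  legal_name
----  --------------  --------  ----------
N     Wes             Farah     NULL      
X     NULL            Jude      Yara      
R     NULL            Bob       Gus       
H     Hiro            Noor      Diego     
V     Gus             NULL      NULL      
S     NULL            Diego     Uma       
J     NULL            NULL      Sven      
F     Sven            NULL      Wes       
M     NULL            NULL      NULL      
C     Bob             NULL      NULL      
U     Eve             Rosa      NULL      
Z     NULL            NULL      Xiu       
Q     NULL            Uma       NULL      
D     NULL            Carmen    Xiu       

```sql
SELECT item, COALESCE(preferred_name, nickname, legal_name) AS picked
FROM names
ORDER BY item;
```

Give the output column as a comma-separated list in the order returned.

item=C: preferred_name=Bob → Bob
item=D: preferred_name=NULL, nickname=Carmen → Carmen
item=F: preferred_name=Sven → Sven
item=H: preferred_name=Hiro → Hiro
item=J: preferred_name=NULL, nickname=NULL, legal_name=Sven → Sven
item=M: preferred_name=NULL, nickname=NULL, legal_name=NULL (all NULL) → NULL
item=N: preferred_name=Wes → Wes
item=Q: preferred_name=NULL, nickname=Uma → Uma
item=R: preferred_name=NULL, nickname=Bob → Bob
item=S: preferred_name=NULL, nickname=Diego → Diego
item=U: preferred_name=Eve → Eve
item=V: preferred_name=Gus → Gus
item=X: preferred_name=NULL, nickname=Jude → Jude
item=Z: preferred_name=NULL, nickname=NULL, legal_name=Xiu → Xiu

Bob, Carmen, Sven, Hiro, Sven, NULL, Wes, Uma, Bob, Diego, Eve, Gus, Jude, Xiu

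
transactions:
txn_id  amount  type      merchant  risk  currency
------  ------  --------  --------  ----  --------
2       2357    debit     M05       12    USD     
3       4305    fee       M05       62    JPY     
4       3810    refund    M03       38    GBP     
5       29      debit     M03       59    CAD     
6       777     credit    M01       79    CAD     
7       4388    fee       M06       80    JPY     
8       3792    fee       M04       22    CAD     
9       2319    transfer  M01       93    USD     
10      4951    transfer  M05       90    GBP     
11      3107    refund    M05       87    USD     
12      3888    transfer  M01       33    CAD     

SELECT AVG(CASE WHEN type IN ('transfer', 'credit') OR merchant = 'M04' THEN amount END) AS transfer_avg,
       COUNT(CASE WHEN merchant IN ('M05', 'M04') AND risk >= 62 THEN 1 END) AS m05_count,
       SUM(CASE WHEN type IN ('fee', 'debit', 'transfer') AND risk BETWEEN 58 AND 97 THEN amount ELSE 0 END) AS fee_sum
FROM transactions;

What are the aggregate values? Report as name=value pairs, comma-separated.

transfer_avg=3145.4, m05_count=3, fee_sum=15992

[transfer_avg: type IN ('transfer', 'credit') OR merchant = 'M04']
txn_id=2: ✗
txn_id=3: ✗
txn_id=4: ✗
txn_id=5: ✗
txn_id=6: ✓ → 777
txn_id=7: ✗
txn_id=8: ✓ → 3792
txn_id=9: ✓ → 2319
txn_id=10: ✓ → 4951
txn_id=11: ✗
txn_id=12: ✓ → 3888
transfer_avg = (777 + 3792 + 2319 + 4951 + 3888) / 5 = 3145.4
—
[m05_count: merchant IN ('M05', 'M04') AND risk >= 62]
txn_id=2: ✗
txn_id=3: ✓ → 1
txn_id=4: ✗
txn_id=5: ✗
txn_id=6: ✗
txn_id=7: ✗
txn_id=8: ✗
txn_id=9: ✗
txn_id=10: ✓ → 1
txn_id=11: ✓ → 1
txn_id=12: ✗
m05_count = COUNT(1, 1, 1) = 3
—
[fee_sum: type IN ('fee', 'debit', 'transfer') AND risk BETWEEN 58 AND 97]
txn_id=2: ✗
txn_id=3: ✓ → 4305
txn_id=4: ✗
txn_id=5: ✓ → 29
txn_id=6: ✗
txn_id=7: ✓ → 4388
txn_id=8: ✗
txn_id=9: ✓ → 2319
txn_id=10: ✓ → 4951
txn_id=11: ✗
txn_id=12: ✗
fee_sum = 4305 + 29 + 4388 + 2319 + 4951 = 15992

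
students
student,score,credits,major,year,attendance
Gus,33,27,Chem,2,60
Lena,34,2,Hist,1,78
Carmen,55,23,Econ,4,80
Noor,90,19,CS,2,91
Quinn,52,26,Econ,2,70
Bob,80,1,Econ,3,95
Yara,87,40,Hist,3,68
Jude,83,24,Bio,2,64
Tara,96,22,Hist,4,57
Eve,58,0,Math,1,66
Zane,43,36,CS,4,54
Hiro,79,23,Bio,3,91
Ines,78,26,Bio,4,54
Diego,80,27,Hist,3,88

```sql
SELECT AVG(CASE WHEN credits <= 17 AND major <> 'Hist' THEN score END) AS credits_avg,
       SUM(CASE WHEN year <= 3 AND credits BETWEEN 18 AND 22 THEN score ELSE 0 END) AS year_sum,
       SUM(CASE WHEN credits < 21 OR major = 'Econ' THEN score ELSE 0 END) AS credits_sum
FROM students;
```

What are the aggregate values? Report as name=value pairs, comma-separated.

[credits_avg: credits <= 17 AND major <> 'Hist']
student=Gus: ✗
student=Lena: ✗
student=Carmen: ✗
student=Noor: ✗
student=Quinn: ✗
student=Bob: ✓ → 80
student=Yara: ✗
student=Jude: ✗
student=Tara: ✗
student=Eve: ✓ → 58
student=Zane: ✗
student=Hiro: ✗
student=Ines: ✗
student=Diego: ✗
credits_avg = (80 + 58) / 2 = 69
—
[year_sum: year <= 3 AND credits BETWEEN 18 AND 22]
student=Gus: ✗
student=Lena: ✗
student=Carmen: ✗
student=Noor: ✓ → 90
student=Quinn: ✗
student=Bob: ✗
student=Yara: ✗
student=Jude: ✗
student=Tara: ✗
student=Eve: ✗
student=Zane: ✗
student=Hiro: ✗
student=Ines: ✗
student=Diego: ✗
year_sum = 90
—
[credits_sum: credits < 21 OR major = 'Econ']
student=Gus: ✗
student=Lena: ✓ → 34
student=Carmen: ✓ → 55
student=Noor: ✓ → 90
student=Quinn: ✓ → 52
student=Bob: ✓ → 80
student=Yara: ✗
student=Jude: ✗
student=Tara: ✗
student=Eve: ✓ → 58
student=Zane: ✗
student=Hiro: ✗
student=Ines: ✗
student=Diego: ✗
credits_sum = 34 + 55 + 90 + 52 + 80 + 58 = 369

credits_avg=69, year_sum=90, credits_sum=369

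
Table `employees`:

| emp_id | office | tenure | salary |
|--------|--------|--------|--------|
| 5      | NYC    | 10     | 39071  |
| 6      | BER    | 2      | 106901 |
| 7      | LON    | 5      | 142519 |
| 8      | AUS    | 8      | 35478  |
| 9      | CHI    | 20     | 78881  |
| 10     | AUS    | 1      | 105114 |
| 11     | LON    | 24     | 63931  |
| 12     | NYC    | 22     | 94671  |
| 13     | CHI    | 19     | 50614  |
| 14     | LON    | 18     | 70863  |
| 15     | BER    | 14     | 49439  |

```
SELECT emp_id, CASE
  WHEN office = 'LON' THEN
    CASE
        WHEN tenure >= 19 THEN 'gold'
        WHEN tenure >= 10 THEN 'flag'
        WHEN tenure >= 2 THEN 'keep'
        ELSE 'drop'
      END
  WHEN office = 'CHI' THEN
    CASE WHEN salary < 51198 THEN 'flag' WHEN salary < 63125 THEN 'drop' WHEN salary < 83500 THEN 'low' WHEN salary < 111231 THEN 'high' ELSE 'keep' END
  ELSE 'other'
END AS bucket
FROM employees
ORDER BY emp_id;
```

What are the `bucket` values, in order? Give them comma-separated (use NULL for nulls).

other, other, keep, other, low, other, gold, other, flag, flag, other

emp_id=5: office='NYC' → outer ELSE → other
emp_id=6: office='BER' → outer ELSE → other
emp_id=7: office='LON' → inner[tenure >= 2] → keep
emp_id=8: office='AUS' → outer ELSE → other
emp_id=9: office='CHI' → inner[salary < 83500] → low
emp_id=10: office='AUS' → outer ELSE → other
emp_id=11: office='LON' → inner[tenure >= 19] → gold
emp_id=12: office='NYC' → outer ELSE → other
emp_id=13: office='CHI' → inner[salary < 51198] → flag
emp_id=14: office='LON' → inner[tenure >= 10] → flag
emp_id=15: office='BER' → outer ELSE → other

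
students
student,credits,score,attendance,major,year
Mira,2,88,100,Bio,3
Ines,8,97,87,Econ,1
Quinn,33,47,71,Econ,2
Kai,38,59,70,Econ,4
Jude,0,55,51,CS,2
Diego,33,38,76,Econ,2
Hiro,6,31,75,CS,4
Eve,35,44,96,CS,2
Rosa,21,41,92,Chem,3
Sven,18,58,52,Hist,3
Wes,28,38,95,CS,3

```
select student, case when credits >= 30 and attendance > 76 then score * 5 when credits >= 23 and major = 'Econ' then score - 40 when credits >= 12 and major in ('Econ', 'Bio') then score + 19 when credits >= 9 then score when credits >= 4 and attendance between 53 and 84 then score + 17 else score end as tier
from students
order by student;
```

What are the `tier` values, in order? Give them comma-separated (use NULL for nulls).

-2, 220, 48, 97, 55, 19, 88, 7, 41, 58, 38

student=Diego: credits >= 23 and major = 'Econ' → -2
student=Eve: credits >= 30 and attendance > 76 → 220
student=Hiro: credits >= 4 and attendance between 53 and 84 → 48
student=Ines: ELSE → 97
student=Jude: ELSE → 55
student=Kai: credits >= 23 and major = 'Econ' → 19
student=Mira: ELSE → 88
student=Quinn: credits >= 23 and major = 'Econ' → 7
student=Rosa: credits >= 9 → 41
student=Sven: credits >= 9 → 58
student=Wes: credits >= 9 → 38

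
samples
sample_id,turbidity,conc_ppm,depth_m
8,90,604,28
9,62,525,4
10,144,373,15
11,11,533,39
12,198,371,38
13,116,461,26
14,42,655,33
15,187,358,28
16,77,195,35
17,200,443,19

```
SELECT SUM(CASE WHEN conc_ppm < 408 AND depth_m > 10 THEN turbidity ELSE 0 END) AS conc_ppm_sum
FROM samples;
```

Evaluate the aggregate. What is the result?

sample_id=8: ✗
sample_id=9: ✗
sample_id=10: ✓ → 144
sample_id=11: ✗
sample_id=12: ✓ → 198
sample_id=13: ✗
sample_id=14: ✗
sample_id=15: ✓ → 187
sample_id=16: ✓ → 77
sample_id=17: ✗
conc_ppm_sum = 144 + 198 + 187 + 77 = 606

606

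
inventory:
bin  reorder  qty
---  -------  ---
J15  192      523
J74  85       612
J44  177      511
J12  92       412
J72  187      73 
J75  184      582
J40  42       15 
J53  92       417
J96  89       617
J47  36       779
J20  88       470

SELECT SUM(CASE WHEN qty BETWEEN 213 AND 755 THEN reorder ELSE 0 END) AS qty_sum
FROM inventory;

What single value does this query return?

999

bin=J15: ✓ → 192
bin=J74: ✓ → 85
bin=J44: ✓ → 177
bin=J12: ✓ → 92
bin=J72: ✗
bin=J75: ✓ → 184
bin=J40: ✗
bin=J53: ✓ → 92
bin=J96: ✓ → 89
bin=J47: ✗
bin=J20: ✓ → 88
qty_sum = 192 + 85 + 177 + 92 + 184 + 92 + 89 + 88 = 999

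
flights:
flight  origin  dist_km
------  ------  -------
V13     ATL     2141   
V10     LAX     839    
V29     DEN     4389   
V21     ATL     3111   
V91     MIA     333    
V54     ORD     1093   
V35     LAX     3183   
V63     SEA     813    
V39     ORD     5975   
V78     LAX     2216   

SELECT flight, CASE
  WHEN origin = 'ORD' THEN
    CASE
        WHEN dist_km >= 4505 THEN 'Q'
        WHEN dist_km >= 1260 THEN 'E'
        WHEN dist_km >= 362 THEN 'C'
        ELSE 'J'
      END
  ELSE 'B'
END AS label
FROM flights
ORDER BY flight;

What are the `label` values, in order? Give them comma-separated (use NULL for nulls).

B, B, B, B, B, Q, C, B, B, B

flight=V10: origin='LAX' → outer ELSE → B
flight=V13: origin='ATL' → outer ELSE → B
flight=V21: origin='ATL' → outer ELSE → B
flight=V29: origin='DEN' → outer ELSE → B
flight=V35: origin='LAX' → outer ELSE → B
flight=V39: origin='ORD' → inner[dist_km >= 4505] → Q
flight=V54: origin='ORD' → inner[dist_km >= 362] → C
flight=V63: origin='SEA' → outer ELSE → B
flight=V78: origin='LAX' → outer ELSE → B
flight=V91: origin='MIA' → outer ELSE → B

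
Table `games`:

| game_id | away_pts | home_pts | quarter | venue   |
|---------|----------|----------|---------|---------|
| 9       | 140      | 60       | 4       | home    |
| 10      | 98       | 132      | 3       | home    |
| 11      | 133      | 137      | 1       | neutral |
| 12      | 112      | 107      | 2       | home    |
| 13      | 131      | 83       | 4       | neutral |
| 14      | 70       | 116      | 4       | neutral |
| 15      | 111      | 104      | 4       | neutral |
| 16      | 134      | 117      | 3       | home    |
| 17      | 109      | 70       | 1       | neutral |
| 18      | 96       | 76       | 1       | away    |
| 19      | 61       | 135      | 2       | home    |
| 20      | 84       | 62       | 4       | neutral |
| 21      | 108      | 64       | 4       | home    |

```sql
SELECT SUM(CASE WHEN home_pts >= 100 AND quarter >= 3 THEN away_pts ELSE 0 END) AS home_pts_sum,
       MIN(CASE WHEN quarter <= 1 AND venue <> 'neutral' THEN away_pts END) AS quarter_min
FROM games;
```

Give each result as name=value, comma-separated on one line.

home_pts_sum=413, quarter_min=96

[home_pts_sum: home_pts >= 100 AND quarter >= 3]
game_id=9: ✗
game_id=10: ✓ → 98
game_id=11: ✗
game_id=12: ✗
game_id=13: ✗
game_id=14: ✓ → 70
game_id=15: ✓ → 111
game_id=16: ✓ → 134
game_id=17: ✗
game_id=18: ✗
game_id=19: ✗
game_id=20: ✗
game_id=21: ✗
home_pts_sum = 98 + 70 + 111 + 134 = 413
—
[quarter_min: quarter <= 1 AND venue <> 'neutral']
game_id=9: ✗
game_id=10: ✗
game_id=11: ✗
game_id=12: ✗
game_id=13: ✗
game_id=14: ✗
game_id=15: ✗
game_id=16: ✗
game_id=17: ✗
game_id=18: ✓ → 96
game_id=19: ✗
game_id=20: ✗
game_id=21: ✗
quarter_min = MIN(96) = 96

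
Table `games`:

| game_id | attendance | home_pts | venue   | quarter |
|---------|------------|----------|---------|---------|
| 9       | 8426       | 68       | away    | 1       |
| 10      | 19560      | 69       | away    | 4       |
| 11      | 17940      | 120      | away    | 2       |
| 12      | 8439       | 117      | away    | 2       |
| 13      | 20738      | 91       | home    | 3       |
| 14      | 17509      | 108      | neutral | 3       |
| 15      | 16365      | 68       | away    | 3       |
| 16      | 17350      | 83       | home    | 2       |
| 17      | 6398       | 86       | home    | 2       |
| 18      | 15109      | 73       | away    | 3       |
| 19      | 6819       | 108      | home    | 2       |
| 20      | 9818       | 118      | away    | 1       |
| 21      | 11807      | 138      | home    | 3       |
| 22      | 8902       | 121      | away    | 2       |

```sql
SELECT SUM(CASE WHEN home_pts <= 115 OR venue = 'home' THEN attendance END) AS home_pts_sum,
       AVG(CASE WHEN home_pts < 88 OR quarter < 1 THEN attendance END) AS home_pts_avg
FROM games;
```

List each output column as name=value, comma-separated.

[home_pts_sum: home_pts <= 115 OR venue = 'home']
game_id=9: ✓ → 8426
game_id=10: ✓ → 19560
game_id=11: ✗
game_id=12: ✗
game_id=13: ✓ → 20738
game_id=14: ✓ → 17509
game_id=15: ✓ → 16365
game_id=16: ✓ → 17350
game_id=17: ✓ → 6398
game_id=18: ✓ → 15109
game_id=19: ✓ → 6819
game_id=20: ✗
game_id=21: ✓ → 11807
game_id=22: ✗
home_pts_sum = 8426 + 19560 + 20738 + 17509 + 16365 + 17350 + 6398 + 15109 + 6819 + 11807 = 140081
—
[home_pts_avg: home_pts < 88 OR quarter < 1]
game_id=9: ✓ → 8426
game_id=10: ✓ → 19560
game_id=11: ✗
game_id=12: ✗
game_id=13: ✗
game_id=14: ✗
game_id=15: ✓ → 16365
game_id=16: ✓ → 17350
game_id=17: ✓ → 6398
game_id=18: ✓ → 15109
game_id=19: ✗
game_id=20: ✗
game_id=21: ✗
game_id=22: ✗
home_pts_avg = (8426 + 19560 + 16365 + 17350 + 6398 + 15109) / 6 = 13868

home_pts_sum=140081, home_pts_avg=13868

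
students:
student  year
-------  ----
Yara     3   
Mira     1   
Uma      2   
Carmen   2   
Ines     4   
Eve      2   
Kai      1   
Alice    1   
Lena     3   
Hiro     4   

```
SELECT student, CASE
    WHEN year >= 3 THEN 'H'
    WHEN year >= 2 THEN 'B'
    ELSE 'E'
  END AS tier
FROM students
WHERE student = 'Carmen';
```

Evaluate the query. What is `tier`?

B

student = Carmen: year=2.
year >= 3 → false
year >= 2 → true → B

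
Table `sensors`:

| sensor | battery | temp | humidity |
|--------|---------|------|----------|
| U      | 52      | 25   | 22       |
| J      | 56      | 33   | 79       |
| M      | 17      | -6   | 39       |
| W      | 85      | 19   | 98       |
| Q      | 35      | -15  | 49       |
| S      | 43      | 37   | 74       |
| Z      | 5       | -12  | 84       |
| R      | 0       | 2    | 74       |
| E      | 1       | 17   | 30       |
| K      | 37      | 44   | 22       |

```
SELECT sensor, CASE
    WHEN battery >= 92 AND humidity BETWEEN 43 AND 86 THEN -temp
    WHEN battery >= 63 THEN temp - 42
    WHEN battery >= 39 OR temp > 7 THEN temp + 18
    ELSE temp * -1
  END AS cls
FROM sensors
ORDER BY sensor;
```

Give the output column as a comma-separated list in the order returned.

sensor=E: battery >= 39 OR temp > 7 → 35
sensor=J: battery >= 39 OR temp > 7 → 51
sensor=K: battery >= 39 OR temp > 7 → 62
sensor=M: ELSE → 6
sensor=Q: ELSE → 15
sensor=R: ELSE → -2
sensor=S: battery >= 39 OR temp > 7 → 55
sensor=U: battery >= 39 OR temp > 7 → 43
sensor=W: battery >= 63 → -23
sensor=Z: ELSE → 12

35, 51, 62, 6, 15, -2, 55, 43, -23, 12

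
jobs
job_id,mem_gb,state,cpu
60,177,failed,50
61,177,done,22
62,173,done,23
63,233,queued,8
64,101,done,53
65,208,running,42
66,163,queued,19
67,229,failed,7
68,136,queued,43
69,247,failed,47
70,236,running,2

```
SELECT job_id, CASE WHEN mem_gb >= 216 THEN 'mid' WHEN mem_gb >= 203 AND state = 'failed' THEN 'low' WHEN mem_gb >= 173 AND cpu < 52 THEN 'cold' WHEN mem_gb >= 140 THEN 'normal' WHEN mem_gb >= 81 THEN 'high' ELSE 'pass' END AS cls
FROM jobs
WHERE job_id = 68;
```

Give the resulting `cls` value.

job_id = 68: mem_gb=136, state=queued, cpu=43.
mem_gb >= 216 → false
mem_gb >= 203 AND state = 'failed' → false
mem_gb >= 173 AND cpu < 52 → false
mem_gb >= 140 → false
mem_gb >= 81 → true → high

high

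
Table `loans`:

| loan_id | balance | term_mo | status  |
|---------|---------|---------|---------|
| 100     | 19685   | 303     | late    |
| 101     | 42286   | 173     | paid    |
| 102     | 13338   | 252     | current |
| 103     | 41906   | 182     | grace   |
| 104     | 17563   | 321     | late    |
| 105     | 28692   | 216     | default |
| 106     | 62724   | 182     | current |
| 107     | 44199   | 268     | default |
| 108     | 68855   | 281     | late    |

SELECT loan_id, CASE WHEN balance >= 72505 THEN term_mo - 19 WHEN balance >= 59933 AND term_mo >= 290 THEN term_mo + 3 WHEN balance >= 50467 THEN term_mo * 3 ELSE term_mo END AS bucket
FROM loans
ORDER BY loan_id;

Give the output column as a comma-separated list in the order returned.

loan_id=100: ELSE → 303
loan_id=101: ELSE → 173
loan_id=102: ELSE → 252
loan_id=103: ELSE → 182
loan_id=104: ELSE → 321
loan_id=105: ELSE → 216
loan_id=106: balance >= 50467 → 546
loan_id=107: ELSE → 268
loan_id=108: balance >= 50467 → 843

303, 173, 252, 182, 321, 216, 546, 268, 843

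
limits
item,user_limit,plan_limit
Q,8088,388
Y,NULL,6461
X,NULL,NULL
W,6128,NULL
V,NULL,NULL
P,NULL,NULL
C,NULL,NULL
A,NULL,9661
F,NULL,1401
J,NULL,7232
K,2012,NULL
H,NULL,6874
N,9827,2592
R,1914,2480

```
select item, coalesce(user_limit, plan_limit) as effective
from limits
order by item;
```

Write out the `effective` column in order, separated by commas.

9661, NULL, 1401, 6874, 7232, 2012, 9827, NULL, 8088, 1914, NULL, 6128, NULL, 6461

item=A: user_limit=NULL, plan_limit=9661 → 9661
item=C: user_limit=NULL, plan_limit=NULL (all NULL) → NULL
item=F: user_limit=NULL, plan_limit=1401 → 1401
item=H: user_limit=NULL, plan_limit=6874 → 6874
item=J: user_limit=NULL, plan_limit=7232 → 7232
item=K: user_limit=2012 → 2012
item=N: user_limit=9827 → 9827
item=P: user_limit=NULL, plan_limit=NULL (all NULL) → NULL
item=Q: user_limit=8088 → 8088
item=R: user_limit=1914 → 1914
item=V: user_limit=NULL, plan_limit=NULL (all NULL) → NULL
item=W: user_limit=6128 → 6128
item=X: user_limit=NULL, plan_limit=NULL (all NULL) → NULL
item=Y: user_limit=NULL, plan_limit=6461 → 6461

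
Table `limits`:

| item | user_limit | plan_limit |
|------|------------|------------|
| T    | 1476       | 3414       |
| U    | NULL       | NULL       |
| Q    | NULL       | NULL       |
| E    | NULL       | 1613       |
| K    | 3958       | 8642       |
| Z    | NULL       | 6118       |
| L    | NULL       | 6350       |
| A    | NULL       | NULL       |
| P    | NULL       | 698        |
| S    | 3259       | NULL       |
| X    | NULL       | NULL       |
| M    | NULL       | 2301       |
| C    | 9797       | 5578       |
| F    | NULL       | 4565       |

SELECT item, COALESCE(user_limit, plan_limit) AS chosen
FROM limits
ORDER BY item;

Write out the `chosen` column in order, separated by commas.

item=A: user_limit=NULL, plan_limit=NULL (all NULL) → NULL
item=C: user_limit=9797 → 9797
item=E: user_limit=NULL, plan_limit=1613 → 1613
item=F: user_limit=NULL, plan_limit=4565 → 4565
item=K: user_limit=3958 → 3958
item=L: user_limit=NULL, plan_limit=6350 → 6350
item=M: user_limit=NULL, plan_limit=2301 → 2301
item=P: user_limit=NULL, plan_limit=698 → 698
item=Q: user_limit=NULL, plan_limit=NULL (all NULL) → NULL
item=S: user_limit=3259 → 3259
item=T: user_limit=1476 → 1476
item=U: user_limit=NULL, plan_limit=NULL (all NULL) → NULL
item=X: user_limit=NULL, plan_limit=NULL (all NULL) → NULL
item=Z: user_limit=NULL, plan_limit=6118 → 6118

NULL, 9797, 1613, 4565, 3958, 6350, 2301, 698, NULL, 3259, 1476, NULL, NULL, 6118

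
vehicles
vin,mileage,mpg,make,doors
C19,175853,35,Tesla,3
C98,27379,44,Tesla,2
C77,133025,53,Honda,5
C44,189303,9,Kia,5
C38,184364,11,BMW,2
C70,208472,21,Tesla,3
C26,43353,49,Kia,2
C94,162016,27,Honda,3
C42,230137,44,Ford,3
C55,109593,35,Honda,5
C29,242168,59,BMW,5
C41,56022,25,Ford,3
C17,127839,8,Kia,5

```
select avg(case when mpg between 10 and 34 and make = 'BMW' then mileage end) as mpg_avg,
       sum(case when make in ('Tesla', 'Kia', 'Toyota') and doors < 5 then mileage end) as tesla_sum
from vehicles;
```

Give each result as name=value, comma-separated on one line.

[mpg_avg: mpg between 10 and 34 and make = 'BMW']
vin=C19: ✗
vin=C98: ✗
vin=C77: ✗
vin=C44: ✗
vin=C38: ✓ → 184364
vin=C70: ✗
vin=C26: ✗
vin=C94: ✗
vin=C42: ✗
vin=C55: ✗
vin=C29: ✗
vin=C41: ✗
vin=C17: ✗
mpg_avg = 184364
—
[tesla_sum: make in ('Tesla', 'Kia', 'Toyota') and doors < 5]
vin=C19: ✓ → 175853
vin=C98: ✓ → 27379
vin=C77: ✗
vin=C44: ✗
vin=C38: ✗
vin=C70: ✓ → 208472
vin=C26: ✓ → 43353
vin=C94: ✗
vin=C42: ✗
vin=C55: ✗
vin=C29: ✗
vin=C41: ✗
vin=C17: ✗
tesla_sum = 175853 + 27379 + 208472 + 43353 = 455057

mpg_avg=184364, tesla_sum=455057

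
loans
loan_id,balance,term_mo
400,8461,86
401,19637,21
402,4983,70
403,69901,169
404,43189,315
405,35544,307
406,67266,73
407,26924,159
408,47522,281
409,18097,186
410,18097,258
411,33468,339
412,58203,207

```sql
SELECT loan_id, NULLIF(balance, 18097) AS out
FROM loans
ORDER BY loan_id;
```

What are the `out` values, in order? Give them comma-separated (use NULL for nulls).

8461, 19637, 4983, 69901, 43189, 35544, 67266, 26924, 47522, NULL, NULL, 33468, 58203

loan_id=400: balance=8461 vs 18097: differ → 8461
loan_id=401: balance=19637 vs 18097: differ → 19637
loan_id=402: balance=4983 vs 18097: differ → 4983
loan_id=403: balance=69901 vs 18097: differ → 69901
loan_id=404: balance=43189 vs 18097: differ → 43189
loan_id=405: balance=35544 vs 18097: differ → 35544
loan_id=406: balance=67266 vs 18097: differ → 67266
loan_id=407: balance=26924 vs 18097: differ → 26924
loan_id=408: balance=47522 vs 18097: differ → 47522
loan_id=409: balance=18097 vs 18097: equal → NULL
loan_id=410: balance=18097 vs 18097: equal → NULL
loan_id=411: balance=33468 vs 18097: differ → 33468
loan_id=412: balance=58203 vs 18097: differ → 58203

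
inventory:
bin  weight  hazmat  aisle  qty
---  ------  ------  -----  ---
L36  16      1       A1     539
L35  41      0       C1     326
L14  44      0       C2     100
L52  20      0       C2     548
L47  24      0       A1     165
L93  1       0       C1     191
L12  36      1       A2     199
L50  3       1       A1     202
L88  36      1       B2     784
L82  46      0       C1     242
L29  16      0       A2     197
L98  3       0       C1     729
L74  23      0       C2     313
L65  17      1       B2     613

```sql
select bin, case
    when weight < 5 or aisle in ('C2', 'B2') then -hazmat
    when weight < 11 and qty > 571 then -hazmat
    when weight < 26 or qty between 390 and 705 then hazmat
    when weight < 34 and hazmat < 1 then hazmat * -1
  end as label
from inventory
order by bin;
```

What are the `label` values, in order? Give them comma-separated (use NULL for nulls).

bin=L12: (no match → NULL) → NULL
bin=L14: weight < 5 or aisle in ('C2', 'B2') → 0
bin=L29: weight < 26 or qty between 390 and 705 → 0
bin=L35: (no match → NULL) → NULL
bin=L36: weight < 26 or qty between 390 and 705 → 1
bin=L47: weight < 26 or qty between 390 and 705 → 0
bin=L50: weight < 5 or aisle in ('C2', 'B2') → -1
bin=L52: weight < 5 or aisle in ('C2', 'B2') → 0
bin=L65: weight < 5 or aisle in ('C2', 'B2') → -1
bin=L74: weight < 5 or aisle in ('C2', 'B2') → 0
bin=L82: (no match → NULL) → NULL
bin=L88: weight < 5 or aisle in ('C2', 'B2') → -1
bin=L93: weight < 5 or aisle in ('C2', 'B2') → 0
bin=L98: weight < 5 or aisle in ('C2', 'B2') → 0

NULL, 0, 0, NULL, 1, 0, -1, 0, -1, 0, NULL, -1, 0, 0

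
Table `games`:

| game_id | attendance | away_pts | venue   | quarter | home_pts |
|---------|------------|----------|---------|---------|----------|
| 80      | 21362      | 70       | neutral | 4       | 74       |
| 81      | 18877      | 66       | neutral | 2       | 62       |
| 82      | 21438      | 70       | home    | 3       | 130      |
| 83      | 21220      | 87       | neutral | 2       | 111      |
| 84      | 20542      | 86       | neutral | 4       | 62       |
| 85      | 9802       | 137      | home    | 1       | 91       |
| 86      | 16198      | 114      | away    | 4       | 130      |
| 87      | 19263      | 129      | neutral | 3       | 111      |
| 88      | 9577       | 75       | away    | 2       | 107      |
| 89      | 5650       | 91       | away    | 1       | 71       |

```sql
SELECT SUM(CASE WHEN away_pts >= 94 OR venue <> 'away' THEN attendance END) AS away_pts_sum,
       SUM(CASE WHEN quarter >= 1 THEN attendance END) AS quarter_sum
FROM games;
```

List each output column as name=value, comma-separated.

away_pts_sum=148702, quarter_sum=163929

[away_pts_sum: away_pts >= 94 OR venue <> 'away']
game_id=80: ✓ → 21362
game_id=81: ✓ → 18877
game_id=82: ✓ → 21438
game_id=83: ✓ → 21220
game_id=84: ✓ → 20542
game_id=85: ✓ → 9802
game_id=86: ✓ → 16198
game_id=87: ✓ → 19263
game_id=88: ✗
game_id=89: ✗
away_pts_sum = 21362 + 18877 + 21438 + 21220 + 20542 + 9802 + 16198 + 19263 = 148702
—
[quarter_sum: quarter >= 1]
game_id=80: ✓ → 21362
game_id=81: ✓ → 18877
game_id=82: ✓ → 21438
game_id=83: ✓ → 21220
game_id=84: ✓ → 20542
game_id=85: ✓ → 9802
game_id=86: ✓ → 16198
game_id=87: ✓ → 19263
game_id=88: ✓ → 9577
game_id=89: ✓ → 5650
quarter_sum = 21362 + 18877 + 21438 + 21220 + 20542 + 9802 + 16198 + 19263 + 9577 + 5650 = 163929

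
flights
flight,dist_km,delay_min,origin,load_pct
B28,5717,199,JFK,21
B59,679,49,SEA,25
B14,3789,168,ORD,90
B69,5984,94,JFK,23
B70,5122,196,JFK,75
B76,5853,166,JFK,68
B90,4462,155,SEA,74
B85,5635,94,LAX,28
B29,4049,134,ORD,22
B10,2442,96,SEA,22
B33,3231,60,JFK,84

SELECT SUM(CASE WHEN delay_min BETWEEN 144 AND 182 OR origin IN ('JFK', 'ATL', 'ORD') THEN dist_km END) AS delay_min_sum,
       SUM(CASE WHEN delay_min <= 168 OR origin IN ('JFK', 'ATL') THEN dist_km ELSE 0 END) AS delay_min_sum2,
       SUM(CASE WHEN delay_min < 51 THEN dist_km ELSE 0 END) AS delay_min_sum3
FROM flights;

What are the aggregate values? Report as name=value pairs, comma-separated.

delay_min_sum=38207, delay_min_sum2=46963, delay_min_sum3=679

[delay_min_sum: delay_min BETWEEN 144 AND 182 OR origin IN ('JFK', 'ATL', 'ORD')]
flight=B28: ✓ → 5717
flight=B59: ✗
flight=B14: ✓ → 3789
flight=B69: ✓ → 5984
flight=B70: ✓ → 5122
flight=B76: ✓ → 5853
flight=B90: ✓ → 4462
flight=B85: ✗
flight=B29: ✓ → 4049
flight=B10: ✗
flight=B33: ✓ → 3231
delay_min_sum = 5717 + 3789 + 5984 + 5122 + 5853 + 4462 + 4049 + 3231 = 38207
—
[delay_min_sum2: delay_min <= 168 OR origin IN ('JFK', 'ATL')]
flight=B28: ✓ → 5717
flight=B59: ✓ → 679
flight=B14: ✓ → 3789
flight=B69: ✓ → 5984
flight=B70: ✓ → 5122
flight=B76: ✓ → 5853
flight=B90: ✓ → 4462
flight=B85: ✓ → 5635
flight=B29: ✓ → 4049
flight=B10: ✓ → 2442
flight=B33: ✓ → 3231
delay_min_sum2 = 5717 + 679 + 3789 + 5984 + 5122 + 5853 + 4462 + 5635 + 4049 + 2442 + 3231 = 46963
—
[delay_min_sum3: delay_min < 51]
flight=B28: ✗
flight=B59: ✓ → 679
flight=B14: ✗
flight=B69: ✗
flight=B70: ✗
flight=B76: ✗
flight=B90: ✗
flight=B85: ✗
flight=B29: ✗
flight=B10: ✗
flight=B33: ✗
delay_min_sum3 = 679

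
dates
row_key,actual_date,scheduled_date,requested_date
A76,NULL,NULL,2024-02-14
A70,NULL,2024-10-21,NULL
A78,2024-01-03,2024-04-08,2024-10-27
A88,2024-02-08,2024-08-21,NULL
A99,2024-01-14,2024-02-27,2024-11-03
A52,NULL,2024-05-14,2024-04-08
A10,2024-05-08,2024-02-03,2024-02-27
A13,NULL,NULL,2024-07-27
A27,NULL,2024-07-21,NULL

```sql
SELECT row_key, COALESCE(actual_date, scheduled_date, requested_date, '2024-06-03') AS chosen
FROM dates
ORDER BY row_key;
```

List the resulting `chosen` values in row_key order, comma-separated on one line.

row_key=A10: actual_date=2024-05-08 → 2024-05-08
row_key=A13: actual_date=NULL, scheduled_date=NULL, requested_date=2024-07-27 → 2024-07-27
row_key=A27: actual_date=NULL, scheduled_date=2024-07-21 → 2024-07-21
row_key=A52: actual_date=NULL, scheduled_date=2024-05-14 → 2024-05-14
row_key=A70: actual_date=NULL, scheduled_date=2024-10-21 → 2024-10-21
row_key=A76: actual_date=NULL, scheduled_date=NULL, requested_date=2024-02-14 → 2024-02-14
row_key=A78: actual_date=2024-01-03 → 2024-01-03
row_key=A88: actual_date=2024-02-08 → 2024-02-08
row_key=A99: actual_date=2024-01-14 → 2024-01-14

2024-05-08, 2024-07-27, 2024-07-21, 2024-05-14, 2024-10-21, 2024-02-14, 2024-01-03, 2024-02-08, 2024-01-14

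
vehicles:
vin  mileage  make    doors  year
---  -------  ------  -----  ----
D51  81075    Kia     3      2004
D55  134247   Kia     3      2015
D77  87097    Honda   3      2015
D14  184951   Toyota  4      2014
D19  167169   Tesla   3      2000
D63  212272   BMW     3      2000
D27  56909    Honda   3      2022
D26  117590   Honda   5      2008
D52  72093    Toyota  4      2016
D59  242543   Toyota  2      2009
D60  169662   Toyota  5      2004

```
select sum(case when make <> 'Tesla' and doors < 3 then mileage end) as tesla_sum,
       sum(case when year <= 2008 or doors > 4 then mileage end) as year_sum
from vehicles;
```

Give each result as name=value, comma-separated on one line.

tesla_sum=242543, year_sum=747768

[tesla_sum: make <> 'Tesla' and doors < 3]
vin=D51: ✗
vin=D55: ✗
vin=D77: ✗
vin=D14: ✗
vin=D19: ✗
vin=D63: ✗
vin=D27: ✗
vin=D26: ✗
vin=D52: ✗
vin=D59: ✓ → 242543
vin=D60: ✗
tesla_sum = 242543
—
[year_sum: year <= 2008 or doors > 4]
vin=D51: ✓ → 81075
vin=D55: ✗
vin=D77: ✗
vin=D14: ✗
vin=D19: ✓ → 167169
vin=D63: ✓ → 212272
vin=D27: ✗
vin=D26: ✓ → 117590
vin=D52: ✗
vin=D59: ✗
vin=D60: ✓ → 169662
year_sum = 81075 + 167169 + 212272 + 117590 + 169662 = 747768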